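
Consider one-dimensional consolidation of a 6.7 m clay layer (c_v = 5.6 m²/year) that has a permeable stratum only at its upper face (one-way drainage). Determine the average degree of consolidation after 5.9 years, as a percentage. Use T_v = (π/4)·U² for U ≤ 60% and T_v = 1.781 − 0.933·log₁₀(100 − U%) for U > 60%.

Drainage path length: H_d = H = 6.7 m (single drainage).
T_v = c_v·t/H_d² = 5.6×5.9/6.7² = 0.73602.
T_v = 0.73602 corresponds to the U > 60% branch:
U = 1 − 10^((1.781 − T_v)/0.933)/100 = 0.8682

U ≈ 86.8 %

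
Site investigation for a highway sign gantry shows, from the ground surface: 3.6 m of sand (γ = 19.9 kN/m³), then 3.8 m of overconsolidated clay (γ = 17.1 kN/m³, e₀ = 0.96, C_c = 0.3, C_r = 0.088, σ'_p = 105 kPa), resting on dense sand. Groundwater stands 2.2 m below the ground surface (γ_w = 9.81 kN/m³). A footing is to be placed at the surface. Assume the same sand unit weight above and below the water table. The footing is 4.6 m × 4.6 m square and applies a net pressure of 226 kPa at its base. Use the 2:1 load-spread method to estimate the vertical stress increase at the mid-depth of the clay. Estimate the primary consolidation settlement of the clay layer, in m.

S_c ≈ 0.0591 m

Mid-depth of clay below the ground surface: z = 3.6 + 3.8/2 = 5.5 m.
Total vertical stress at mid-clay: σ_v = 19.9×3.6 + 17.1×1.9 = 104.13 kPa.
Pore pressure: u = 9.81×(5.5 − 2.2) = 32.373 kPa.
Initial effective stress: σ'_0 = σ_v − u = 104.13 − 32.373 = 71.757 kPa.
Stress increase at mid-clay by the 2:1 spreading method:
Δσ = qBL/((B+z)(L+z)) = 226×4.6×4.6/((4.6+5.5)(4.6+5.5)) = 46.879 kPa
Final effective stress: σ'_f = 71.757 + 46.879 = 118.64 kPa.
σ'_f = 118.64 > σ'_p = 105 kPa, so the stress path crosses the preconsolidation pressure — recompression up to σ'_p, then virgin compression beyond:
S_c = H/(1+e₀)·[C_r·log₁₀(σ'_p/σ'_0) + C_c·log₁₀(σ'_f/σ'_p)]
    = 3.8/1.96 × [0.088×log₁₀(105/71.757) + 0.3×log₁₀(118.64/105)]
    = 1.9388 × [0.014549 + 0.015913] = 0.05906 m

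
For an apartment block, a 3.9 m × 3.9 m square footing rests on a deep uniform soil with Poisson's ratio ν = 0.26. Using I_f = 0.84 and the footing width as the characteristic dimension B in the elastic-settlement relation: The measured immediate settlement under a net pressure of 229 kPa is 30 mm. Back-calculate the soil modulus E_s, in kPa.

S_e = q·B·(1−ν²)/E_s · I_f  ⇒  E_s = q·B·(1−ν²)·I_f / S_e.
E_s = 229 × 3.9 × 0.9324 × 0.84 / 0.03 = 23320 kPa

E_s ≈ 23300 kPa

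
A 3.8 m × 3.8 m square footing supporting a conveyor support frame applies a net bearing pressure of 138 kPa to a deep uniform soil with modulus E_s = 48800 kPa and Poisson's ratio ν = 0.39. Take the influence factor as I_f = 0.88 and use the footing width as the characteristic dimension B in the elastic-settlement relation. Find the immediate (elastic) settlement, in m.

S_e ≈ 0.00802 m

Immediate (elastic) settlement: S_e = q·B·(1−ν²)/E_s · I_f.
S_e = 138 × 3.8 × (1 − 0.39²) / 48800 × 0.88
    = 138 × 3.8 × 0.8479 / 48800 × 0.88
    = 0.008018 m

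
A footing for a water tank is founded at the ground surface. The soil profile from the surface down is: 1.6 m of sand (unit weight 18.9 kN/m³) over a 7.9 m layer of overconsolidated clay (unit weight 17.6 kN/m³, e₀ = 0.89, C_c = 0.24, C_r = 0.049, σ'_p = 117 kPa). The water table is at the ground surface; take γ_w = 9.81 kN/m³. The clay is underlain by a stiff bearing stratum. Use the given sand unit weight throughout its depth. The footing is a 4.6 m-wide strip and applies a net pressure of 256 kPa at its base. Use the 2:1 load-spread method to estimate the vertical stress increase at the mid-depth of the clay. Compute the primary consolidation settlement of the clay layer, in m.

S_c ≈ 0.224 m

Mid-depth of clay below the ground surface: z = 1.6 + 7.9/2 = 5.55 m.
Total vertical stress at mid-clay: σ_v = 18.9×1.6 + 17.6×3.95 = 99.76 kPa.
Pore pressure: u = 9.81×(5.55 − 0) = 54.446 kPa.
Initial effective stress: σ'_0 = σ_v − u = 99.76 − 54.446 = 45.314 kPa.
Stress increase at mid-clay by the 2:1 spreading method:
Δσ = qB/(B+z) = 256×4.6/(4.6+5.55) = 116.02 kPa
Final effective stress: σ'_f = 45.314 + 116.02 = 161.33 kPa.
σ'_f = 161.33 > σ'_p = 117 kPa, so the stress path crosses the preconsolidation pressure — recompression up to σ'_p, then virgin compression beyond:
S_c = H/(1+e₀)·[C_r·log₁₀(σ'_p/σ'_0) + C_c·log₁₀(σ'_f/σ'_p)]
    = 7.9/1.89 × [0.049×log₁₀(117/45.314) + 0.24×log₁₀(161.33/117)]
    = 4.1799 × [0.020186 + 0.033487] = 0.2243 m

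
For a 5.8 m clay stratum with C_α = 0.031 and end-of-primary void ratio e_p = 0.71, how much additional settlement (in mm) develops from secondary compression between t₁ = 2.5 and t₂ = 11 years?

S_s ≈ 67.7 mm

Secondary compression: S_s = C_α·H/(1+e_p)·log₁₀(t₂/t₁)
S_s = 0.031×5.8/(1+0.71)×log₁₀(11/2.5)
    = 0.1051 × 0.6435 = 0.06766 m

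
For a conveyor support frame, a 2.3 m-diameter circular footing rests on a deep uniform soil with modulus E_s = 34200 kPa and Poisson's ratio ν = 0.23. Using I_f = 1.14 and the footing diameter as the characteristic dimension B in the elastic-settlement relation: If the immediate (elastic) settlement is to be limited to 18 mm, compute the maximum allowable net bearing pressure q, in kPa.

q ≈ 248 kPa

S_e = q·B·(1−ν²)/E_s · I_f  ⇒  q = S_e·E_s / (B·(1−ν²)·I_f).
q = 0.018 × 34200 / (2.3 × 0.9471 × 1.14) = 247.9 kPa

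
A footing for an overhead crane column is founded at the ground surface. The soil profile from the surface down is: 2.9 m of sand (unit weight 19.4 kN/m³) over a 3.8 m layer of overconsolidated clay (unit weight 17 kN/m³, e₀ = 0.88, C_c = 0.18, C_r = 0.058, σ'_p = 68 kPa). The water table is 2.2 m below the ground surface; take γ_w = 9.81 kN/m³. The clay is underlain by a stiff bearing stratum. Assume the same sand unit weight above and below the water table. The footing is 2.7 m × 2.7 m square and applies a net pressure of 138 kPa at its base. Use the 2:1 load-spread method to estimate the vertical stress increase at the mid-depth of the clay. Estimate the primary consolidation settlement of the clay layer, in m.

Mid-depth of clay below the ground surface: z = 2.9 + 3.8/2 = 4.8 m.
Total vertical stress at mid-clay: σ_v = 19.4×2.9 + 17×1.9 = 88.56 kPa.
Pore pressure: u = 9.81×(4.8 − 2.2) = 25.506 kPa.
Initial effective stress: σ'_0 = σ_v − u = 88.56 − 25.506 = 63.054 kPa.
Stress increase at mid-clay by the 2:1 spreading method:
Δσ = qBL/((B+z)(L+z)) = 138×2.7×2.7/((2.7+4.8)(2.7+4.8)) = 17.885 kPa
Final effective stress: σ'_f = 63.054 + 17.885 = 80.939 kPa.
σ'_f = 80.939 > σ'_p = 68 kPa, so the stress path crosses the preconsolidation pressure — recompression up to σ'_p, then virgin compression beyond:
S_c = H/(1+e₀)·[C_r·log₁₀(σ'_p/σ'_0) + C_c·log₁₀(σ'_f/σ'_p)]
    = 3.8/1.88 × [0.058×log₁₀(68/63.054) + 0.18×log₁₀(80.939/68)]
    = 2.0213 × [0.0019022 + 0.013617] = 0.03137 m

S_c ≈ 0.0314 m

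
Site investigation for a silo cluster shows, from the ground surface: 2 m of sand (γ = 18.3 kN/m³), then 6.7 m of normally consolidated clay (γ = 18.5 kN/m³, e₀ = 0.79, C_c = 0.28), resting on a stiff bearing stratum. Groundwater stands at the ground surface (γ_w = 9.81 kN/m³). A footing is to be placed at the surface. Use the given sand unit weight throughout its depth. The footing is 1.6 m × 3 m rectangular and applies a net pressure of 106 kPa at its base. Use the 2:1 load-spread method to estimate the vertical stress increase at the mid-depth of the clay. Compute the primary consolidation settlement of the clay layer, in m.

Mid-depth of clay below the ground surface: z = 2 + 6.7/2 = 5.35 m.
Total vertical stress at mid-clay: σ_v = 18.3×2 + 18.5×3.35 = 98.575 kPa.
Pore pressure: u = 9.81×(5.35 − 0) = 52.483 kPa.
Initial effective stress: σ'_0 = σ_v − u = 98.575 − 52.483 = 46.092 kPa.
Stress increase at mid-clay by the 2:1 spreading method:
Δσ = qBL/((B+z)(L+z)) = 106×1.6×3/((1.6+5.35)(3+5.35)) = 8.7675 kPa
Final effective stress: σ'_f = σ'_0 + Δσ = 46.092 + 8.7675 = 54.859 kPa.
Normally consolidated clay, so the full stress increment lies on the virgin compression line:
S_c = C_c·H/(1+e₀)·log₁₀(σ'_f/σ'_0) = 0.28×6.7/(1+0.79)×log₁₀(54.859/46.092)
    = 1.048 × 0.075622 = 0.07925 m

S_c ≈ 0.0793 m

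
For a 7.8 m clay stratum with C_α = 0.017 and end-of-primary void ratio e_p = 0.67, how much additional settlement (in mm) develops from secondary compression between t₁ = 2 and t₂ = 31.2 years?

Secondary compression: S_s = C_α·H/(1+e_p)·log₁₀(t₂/t₁)
S_s = 0.017×7.8/(1+0.67)×log₁₀(31.2/2)
    = 0.0794 × 1.193 = 0.09474 m

S_s ≈ 94.7 mm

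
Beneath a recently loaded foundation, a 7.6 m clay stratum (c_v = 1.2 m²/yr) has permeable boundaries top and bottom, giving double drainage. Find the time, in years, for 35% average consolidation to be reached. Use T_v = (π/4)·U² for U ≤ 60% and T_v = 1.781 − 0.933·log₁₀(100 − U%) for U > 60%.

Drainage path length: H_d = H/2 = 3.8 m (double drainage).
U ≤ 60%: T_v = (π/4)·U² = (π/4)×0.35² = 0.096211.
t = T_v·H_d²/c_v = 0.096211×3.8²/1.2 = 1.158 years.

t ≈ 1.16 years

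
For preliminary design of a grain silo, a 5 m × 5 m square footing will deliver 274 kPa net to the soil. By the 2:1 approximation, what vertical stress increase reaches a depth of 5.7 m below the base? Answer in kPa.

Δσ_z ≈ 59.8 kPa

By the 2:1 method the load spreads at 1 horizontal : 2 vertical, so at depth z the loaded area has grown by z in each plan dimension:
Δσ = qBL/((B+z)(L+z)) = 274×5×5/((5+5.7)(5+5.7)) = 59.831 kPa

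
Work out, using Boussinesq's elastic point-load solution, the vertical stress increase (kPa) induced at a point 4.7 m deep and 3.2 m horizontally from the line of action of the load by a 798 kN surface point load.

Δσ_z ≈ 6.66 kPa

Boussinesq vertical stress below a point load on an elastic half-space:
Δσ_z = 3P/(2πz²) · [1 + (r/z)²]^(−5/2)
r/z = 3.2/4.7 = 0.68085; [1+(r/z)²]^(−5/2) = 0.3859.
Δσ_z = 3×798/(2π×4.7²) × 0.3859 = 17.248 × 0.3859 = 6.656 kPa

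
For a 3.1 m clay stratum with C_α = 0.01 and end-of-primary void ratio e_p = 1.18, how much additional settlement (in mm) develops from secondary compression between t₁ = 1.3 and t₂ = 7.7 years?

Secondary compression: S_s = C_α·H/(1+e_p)·log₁₀(t₂/t₁)
S_s = 0.01×3.1/(1+1.18)×log₁₀(7.7/1.3)
    = 0.01422 × 0.7725 = 0.01099 m

S_s ≈ 11 mm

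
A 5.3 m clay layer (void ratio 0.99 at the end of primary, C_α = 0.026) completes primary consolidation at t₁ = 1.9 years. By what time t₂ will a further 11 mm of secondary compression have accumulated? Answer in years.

t₂ ≈ 2.74 years

S_s = C_α·H/(1+e_p)·log₁₀(t₂/t₁) ⇒ log₁₀(t₂/t₁) = S_s·(1+e_p)/(C_α·H).
log₁₀(t₂/t₁) = 0.011 × (1+0.99) / (0.026×5.3) = 0.1589
t₂ = t₁ × 10^0.1589 = 1.9 × 1.442 = 2.739 years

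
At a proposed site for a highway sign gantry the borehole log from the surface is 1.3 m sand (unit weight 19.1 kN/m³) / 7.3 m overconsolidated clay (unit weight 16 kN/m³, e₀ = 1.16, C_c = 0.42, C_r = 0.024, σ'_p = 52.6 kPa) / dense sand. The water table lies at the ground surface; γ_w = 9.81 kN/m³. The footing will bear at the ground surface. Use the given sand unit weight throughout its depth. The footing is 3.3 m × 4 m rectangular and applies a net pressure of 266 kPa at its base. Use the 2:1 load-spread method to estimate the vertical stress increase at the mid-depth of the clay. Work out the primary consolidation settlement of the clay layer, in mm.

Mid-depth of clay below the ground surface: z = 1.3 + 7.3/2 = 4.95 m.
Total vertical stress at mid-clay: σ_v = 19.1×1.3 + 16×3.65 = 83.23 kPa.
Pore pressure: u = 9.81×(4.95 − 0) = 48.56 kPa.
Initial effective stress: σ'_0 = σ_v − u = 83.23 − 48.56 = 34.67 kPa.
Stress increase at mid-clay by the 2:1 spreading method:
Δσ = qBL/((B+z)(L+z)) = 266×3.3×4/((3.3+4.95)(4+4.95)) = 47.553 kPa
Final effective stress: σ'_f = 34.67 + 47.553 = 82.223 kPa.
σ'_f = 82.223 > σ'_p = 52.6 kPa, so the stress path crosses the preconsolidation pressure — recompression up to σ'_p, then virgin compression beyond:
S_c = H/(1+e₀)·[C_r·log₁₀(σ'_p/σ'_0) + C_c·log₁₀(σ'_f/σ'_p)]
    = 7.3/2.16 × [0.024×log₁₀(52.6/34.67) + 0.42×log₁₀(82.223/52.6)]
    = 3.3796 × [0.0043448 + 0.081483] = 0.2901 m

S_c ≈ 290 mm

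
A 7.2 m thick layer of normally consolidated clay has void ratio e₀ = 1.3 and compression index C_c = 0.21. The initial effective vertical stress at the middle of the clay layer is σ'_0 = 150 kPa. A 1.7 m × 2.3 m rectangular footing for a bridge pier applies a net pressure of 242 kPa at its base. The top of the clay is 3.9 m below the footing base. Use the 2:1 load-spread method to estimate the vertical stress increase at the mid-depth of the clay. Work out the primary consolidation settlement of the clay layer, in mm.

Mid-depth of clay below the footing base: z = 3.9 + 7.2/2 = 7.5 m.
Stress increase at mid-clay by the 2:1 spreading method:
Δσ = qBL/((B+z)(L+z)) = 242×1.7×2.3/((1.7+7.5)(2.3+7.5)) = 10.495 kPa
Final effective stress: σ'_f = σ'_0 + Δσ = 150 + 10.495 = 160.5 kPa.
Normally consolidated clay, so the full stress increment lies on the virgin compression line:
S_c = C_c·H/(1+e₀)·log₁₀(σ'_f/σ'_0) = 0.21×7.2/(1+1.3)×log₁₀(160.5/150)
    = 0.65739 × 0.029384 = 0.01932 m

S_c ≈ 19.3 mm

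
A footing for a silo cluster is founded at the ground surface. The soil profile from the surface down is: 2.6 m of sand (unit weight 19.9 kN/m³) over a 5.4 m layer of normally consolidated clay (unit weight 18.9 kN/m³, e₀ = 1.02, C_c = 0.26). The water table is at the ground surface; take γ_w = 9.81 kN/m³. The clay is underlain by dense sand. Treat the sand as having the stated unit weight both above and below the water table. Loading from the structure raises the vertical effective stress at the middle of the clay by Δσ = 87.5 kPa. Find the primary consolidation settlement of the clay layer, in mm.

S_c ≈ 302 mm

Mid-depth of clay below the ground surface: z = 2.6 + 5.4/2 = 5.3 m.
Total vertical stress at mid-clay: σ_v = 19.9×2.6 + 18.9×2.7 = 102.77 kPa.
Pore pressure: u = 9.81×(5.3 − 0) = 51.993 kPa.
Initial effective stress: σ'_0 = σ_v − u = 102.77 − 51.993 = 50.777 kPa.
Final effective stress: σ'_f = σ'_0 + Δσ = 50.777 + 87.5 = 138.28 kPa.
Normally consolidated clay, so the full stress increment lies on the virgin compression line:
S_c = C_c·H/(1+e₀)·log₁₀(σ'_f/σ'_0) = 0.26×5.4/(1+1.02)×log₁₀(138.28/50.777)
    = 0.69505 × 0.43509 = 0.3024 m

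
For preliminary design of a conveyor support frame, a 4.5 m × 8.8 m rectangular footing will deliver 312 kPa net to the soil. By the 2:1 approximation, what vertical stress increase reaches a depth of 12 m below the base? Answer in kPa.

By the 2:1 method the load spreads at 1 horizontal : 2 vertical, so at depth z the loaded area has grown by z in each plan dimension:
Δσ = qBL/((B+z)(L+z)) = 312×4.5×8.8/((4.5+12)(8.8+12)) = 36 kPa

Δσ_z ≈ 36 kPa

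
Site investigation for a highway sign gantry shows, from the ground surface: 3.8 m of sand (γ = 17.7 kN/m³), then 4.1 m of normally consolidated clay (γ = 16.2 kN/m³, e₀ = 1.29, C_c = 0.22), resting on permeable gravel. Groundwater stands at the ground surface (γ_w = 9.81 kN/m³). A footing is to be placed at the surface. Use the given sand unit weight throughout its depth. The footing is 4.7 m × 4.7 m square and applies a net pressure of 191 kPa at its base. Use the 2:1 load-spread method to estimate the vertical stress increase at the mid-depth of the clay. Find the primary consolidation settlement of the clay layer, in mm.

S_c ≈ 108 mm

Mid-depth of clay below the ground surface: z = 3.8 + 4.1/2 = 5.85 m.
Total vertical stress at mid-clay: σ_v = 17.7×3.8 + 16.2×2.05 = 100.47 kPa.
Pore pressure: u = 9.81×(5.85 − 0) = 57.389 kPa.
Initial effective stress: σ'_0 = σ_v − u = 100.47 − 57.389 = 43.081 kPa.
Stress increase at mid-clay by the 2:1 spreading method:
Δσ = qBL/((B+z)(L+z)) = 191×4.7×4.7/((4.7+5.85)(4.7+5.85)) = 37.907 kPa
Final effective stress: σ'_f = σ'_0 + Δσ = 43.081 + 37.907 = 80.988 kPa.
Normally consolidated clay, so the full stress increment lies on the virgin compression line:
S_c = C_c·H/(1+e₀)·log₁₀(σ'_f/σ'_0) = 0.22×4.1/(1+1.29)×log₁₀(80.988/43.081)
    = 0.39389 × 0.27413 = 0.108 m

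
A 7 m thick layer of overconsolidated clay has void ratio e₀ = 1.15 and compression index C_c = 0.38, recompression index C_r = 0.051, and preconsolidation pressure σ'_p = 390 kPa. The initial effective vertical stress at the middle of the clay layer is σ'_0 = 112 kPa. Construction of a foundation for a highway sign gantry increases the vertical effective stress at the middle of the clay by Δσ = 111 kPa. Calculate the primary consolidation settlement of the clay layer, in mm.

Final effective stress: σ'_f = 112 + 111 = 223 kPa.
σ'_f = 223 ≤ σ'_p = 390 kPa, so the clay remains overconsolidated and only the recompression index applies:
S_c = C_r·H/(1+e₀)·log₁₀(σ'_f/σ'_0) = 0.051×7/2.15×log₁₀(223/112)
    = 0.16605 × 0.29909 = 0.04966 m

S_c ≈ 49.7 mm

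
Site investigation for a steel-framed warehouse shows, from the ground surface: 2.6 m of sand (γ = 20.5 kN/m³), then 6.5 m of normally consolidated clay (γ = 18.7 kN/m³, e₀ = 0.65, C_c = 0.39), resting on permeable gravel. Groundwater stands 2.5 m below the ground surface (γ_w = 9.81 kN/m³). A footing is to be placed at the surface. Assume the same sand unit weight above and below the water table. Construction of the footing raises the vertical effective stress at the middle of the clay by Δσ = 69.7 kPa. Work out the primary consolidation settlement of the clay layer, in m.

Mid-depth of clay below the ground surface: z = 2.6 + 6.5/2 = 5.85 m.
Total vertical stress at mid-clay: σ_v = 20.5×2.6 + 18.7×3.25 = 114.08 kPa.
Pore pressure: u = 9.81×(5.85 − 2.5) = 32.864 kPa.
Initial effective stress: σ'_0 = σ_v − u = 114.08 − 32.864 = 81.216 kPa.
Final effective stress: σ'_f = σ'_0 + Δσ = 81.216 + 69.7 = 150.92 kPa.
Normally consolidated clay, so the full stress increment lies on the virgin compression line:
S_c = C_c·H/(1+e₀)·log₁₀(σ'_f/σ'_0) = 0.39×6.5/(1+0.65)×log₁₀(150.92/81.216)
    = 1.5364 × 0.26911 = 0.4135 m

S_c ≈ 0.413 m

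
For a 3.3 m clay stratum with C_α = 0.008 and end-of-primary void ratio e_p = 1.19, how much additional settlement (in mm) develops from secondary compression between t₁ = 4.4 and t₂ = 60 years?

S_s ≈ 13.7 mm

Secondary compression: S_s = C_α·H/(1+e_p)·log₁₀(t₂/t₁)
S_s = 0.008×3.3/(1+1.19)×log₁₀(60/4.4)
    = 0.01205 × 1.135 = 0.01368 m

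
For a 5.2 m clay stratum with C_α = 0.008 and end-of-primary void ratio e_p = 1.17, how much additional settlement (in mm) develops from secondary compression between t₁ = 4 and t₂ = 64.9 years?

Secondary compression: S_s = C_α·H/(1+e_p)·log₁₀(t₂/t₁)
S_s = 0.008×5.2/(1+1.17)×log₁₀(64.9/4)
    = 0.01917 × 1.21 = 0.0232 m

S_s ≈ 23.2 mm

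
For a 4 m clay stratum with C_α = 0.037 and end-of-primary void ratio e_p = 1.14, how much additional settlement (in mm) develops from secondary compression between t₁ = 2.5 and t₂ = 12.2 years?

S_s ≈ 47.6 mm

Secondary compression: S_s = C_α·H/(1+e_p)·log₁₀(t₂/t₁)
S_s = 0.037×4/(1+1.14)×log₁₀(12.2/2.5)
    = 0.06916 × 0.6884 = 0.04761 m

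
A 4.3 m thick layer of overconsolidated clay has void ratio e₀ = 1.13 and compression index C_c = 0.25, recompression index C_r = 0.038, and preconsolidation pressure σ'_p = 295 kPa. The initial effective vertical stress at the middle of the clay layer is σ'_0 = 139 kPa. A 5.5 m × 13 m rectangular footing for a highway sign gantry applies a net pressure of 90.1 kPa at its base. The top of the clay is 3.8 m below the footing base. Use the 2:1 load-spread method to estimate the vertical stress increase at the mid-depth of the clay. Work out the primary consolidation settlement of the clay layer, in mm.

S_c ≈ 6.45 mm

Mid-depth of clay below the footing base: z = 3.8 + 4.3/2 = 5.95 m.
Stress increase at mid-clay by the 2:1 spreading method:
Δσ = qBL/((B+z)(L+z)) = 90.1×5.5×13/((5.5+5.95)(13+5.95)) = 29.69 kPa
Final effective stress: σ'_f = 139 + 29.69 = 168.69 kPa.
σ'_f = 168.69 ≤ σ'_p = 295 kPa, so the clay remains overconsolidated and only the recompression index applies:
S_c = C_r·H/(1+e₀)·log₁₀(σ'_f/σ'_0) = 0.038×4.3/2.13×log₁₀(168.69/139)
    = 0.076714 × 0.084075 = 0.00645 m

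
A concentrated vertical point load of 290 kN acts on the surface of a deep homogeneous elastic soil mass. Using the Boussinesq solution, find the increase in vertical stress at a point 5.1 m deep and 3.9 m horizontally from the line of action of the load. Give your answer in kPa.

Boussinesq vertical stress below a point load on an elastic half-space:
Δσ_z = 3P/(2πz²) · [1 + (r/z)²]^(−5/2)
r/z = 3.9/5.1 = 0.76471; [1+(r/z)²]^(−5/2) = 0.31629.
Δσ_z = 3×290/(2π×5.1²) × 0.31629 = 5.3235 × 0.31629 = 1.684 kPa

Δσ_z ≈ 1.68 kPa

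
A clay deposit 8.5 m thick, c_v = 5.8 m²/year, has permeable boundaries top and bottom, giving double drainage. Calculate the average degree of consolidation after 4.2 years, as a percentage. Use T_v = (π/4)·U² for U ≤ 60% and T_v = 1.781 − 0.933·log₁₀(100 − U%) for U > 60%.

U ≈ 97.1 %

Drainage path length: H_d = H/2 = 4.25 m (double drainage).
T_v = c_v·t/H_d² = 5.8×4.2/4.25² = 1.3487.
T_v = 1.3487 corresponds to the U > 60% branch:
U = 1 − 10^((1.781 − T_v)/0.933)/100 = 0.9709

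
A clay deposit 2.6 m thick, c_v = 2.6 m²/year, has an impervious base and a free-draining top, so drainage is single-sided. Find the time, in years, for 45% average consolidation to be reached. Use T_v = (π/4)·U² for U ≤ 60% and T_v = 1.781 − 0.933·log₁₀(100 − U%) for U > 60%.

t ≈ 0.414 years

Drainage path length: H_d = H = 2.6 m (single drainage).
U ≤ 60%: T_v = (π/4)·U² = (π/4)×0.45² = 0.15904.
t = T_v·H_d²/c_v = 0.15904×2.6²/2.6 = 0.4135 years.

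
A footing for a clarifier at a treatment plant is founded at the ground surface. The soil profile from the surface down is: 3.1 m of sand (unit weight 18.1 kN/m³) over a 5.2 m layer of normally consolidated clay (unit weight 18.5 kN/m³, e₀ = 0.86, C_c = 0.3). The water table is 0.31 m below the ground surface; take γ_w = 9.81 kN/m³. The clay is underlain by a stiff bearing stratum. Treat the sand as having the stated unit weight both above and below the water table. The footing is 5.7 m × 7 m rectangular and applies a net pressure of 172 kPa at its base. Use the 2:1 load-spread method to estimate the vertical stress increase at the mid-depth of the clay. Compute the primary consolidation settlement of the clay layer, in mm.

S_c ≈ 238 mm

Mid-depth of clay below the ground surface: z = 3.1 + 5.2/2 = 5.7 m.
Total vertical stress at mid-clay: σ_v = 18.1×3.1 + 18.5×2.6 = 104.21 kPa.
Pore pressure: u = 9.81×(5.7 − 0.31) = 52.876 kPa.
Initial effective stress: σ'_0 = σ_v − u = 104.21 − 52.876 = 51.334 kPa.
Stress increase at mid-clay by the 2:1 spreading method:
Δσ = qBL/((B+z)(L+z)) = 172×5.7×7/((5.7+5.7)(7+5.7)) = 47.402 kPa
Final effective stress: σ'_f = σ'_0 + Δσ = 51.334 + 47.402 = 98.736 kPa.
Normally consolidated clay, so the full stress increment lies on the virgin compression line:
S_c = C_c·H/(1+e₀)·log₁₀(σ'_f/σ'_0) = 0.3×5.2/(1+0.86)×log₁₀(98.736/51.334)
    = 0.83871 × 0.28407 = 0.2383 m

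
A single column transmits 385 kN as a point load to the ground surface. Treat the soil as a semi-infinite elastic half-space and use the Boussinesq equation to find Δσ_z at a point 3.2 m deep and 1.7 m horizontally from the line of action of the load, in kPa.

Boussinesq vertical stress below a point load on an elastic half-space:
Δσ_z = 3P/(2πz²) · [1 + (r/z)²]^(−5/2)
r/z = 1.7/3.2 = 0.53125; [1+(r/z)²]^(−5/2) = 0.53714.
Δσ_z = 3×385/(2π×3.2²) × 0.53714 = 17.952 × 0.53714 = 9.643 kPa

Δσ_z ≈ 9.64 kPa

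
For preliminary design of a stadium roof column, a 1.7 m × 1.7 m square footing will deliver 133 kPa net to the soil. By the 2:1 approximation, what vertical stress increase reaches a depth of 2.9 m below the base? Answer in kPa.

By the 2:1 method the load spreads at 1 horizontal : 2 vertical, so at depth z the loaded area has grown by z in each plan dimension:
Δσ = qBL/((B+z)(L+z)) = 133×1.7×1.7/((1.7+2.9)(1.7+2.9)) = 18.165 kPa

Δσ_z ≈ 18.2 kPa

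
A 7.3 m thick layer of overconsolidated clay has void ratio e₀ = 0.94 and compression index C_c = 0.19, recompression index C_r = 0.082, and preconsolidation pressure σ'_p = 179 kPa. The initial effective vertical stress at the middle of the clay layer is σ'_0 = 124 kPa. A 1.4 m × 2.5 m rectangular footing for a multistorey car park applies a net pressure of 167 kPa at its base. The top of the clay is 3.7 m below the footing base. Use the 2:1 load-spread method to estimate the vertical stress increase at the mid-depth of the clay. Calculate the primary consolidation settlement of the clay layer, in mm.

Mid-depth of clay below the footing base: z = 3.7 + 7.3/2 = 7.35 m.
Stress increase at mid-clay by the 2:1 spreading method:
Δσ = qBL/((B+z)(L+z)) = 167×1.4×2.5/((1.4+7.35)(2.5+7.35)) = 6.7817 kPa
Final effective stress: σ'_f = 124 + 6.7817 = 130.78 kPa.
σ'_f = 130.78 ≤ σ'_p = 179 kPa, so the clay remains overconsolidated and only the recompression index applies:
S_c = C_r·H/(1+e₀)·log₁₀(σ'_f/σ'_0) = 0.082×7.3/1.94×log₁₀(130.78/124)
    = 0.30856 × 0.02312 = 0.007134 m

S_c ≈ 7.13 mm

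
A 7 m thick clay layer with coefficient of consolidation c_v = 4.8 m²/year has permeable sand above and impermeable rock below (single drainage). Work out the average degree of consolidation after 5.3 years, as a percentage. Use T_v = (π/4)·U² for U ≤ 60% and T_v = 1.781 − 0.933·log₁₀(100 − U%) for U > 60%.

U ≈ 77.5 %

Drainage path length: H_d = H = 7 m (single drainage).
T_v = c_v·t/H_d² = 4.8×5.3/7² = 0.51918.
T_v = 0.51918 corresponds to the U > 60% branch:
U = 1 − 10^((1.781 − T_v)/0.933)/100 = 0.7749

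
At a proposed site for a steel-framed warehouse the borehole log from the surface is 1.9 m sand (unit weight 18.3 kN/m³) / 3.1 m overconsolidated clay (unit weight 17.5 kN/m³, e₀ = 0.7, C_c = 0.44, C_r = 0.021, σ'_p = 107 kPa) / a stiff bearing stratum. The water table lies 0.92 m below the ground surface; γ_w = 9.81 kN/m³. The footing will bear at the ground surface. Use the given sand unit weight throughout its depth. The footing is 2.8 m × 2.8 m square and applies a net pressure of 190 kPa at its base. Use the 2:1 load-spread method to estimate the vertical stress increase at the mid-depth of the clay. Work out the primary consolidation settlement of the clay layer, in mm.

S_c ≈ 11.8 mm

Mid-depth of clay below the ground surface: z = 1.9 + 3.1/2 = 3.45 m.
Total vertical stress at mid-clay: σ_v = 18.3×1.9 + 17.5×1.55 = 61.895 kPa.
Pore pressure: u = 9.81×(3.45 − 0.92) = 24.819 kPa.
Initial effective stress: σ'_0 = σ_v − u = 61.895 − 24.819 = 37.076 kPa.
Stress increase at mid-clay by the 2:1 spreading method:
Δσ = qBL/((B+z)(L+z)) = 190×2.8×2.8/((2.8+3.45)(2.8+3.45)) = 38.134 kPa
Final effective stress: σ'_f = 37.076 + 38.134 = 75.21 kPa.
σ'_f = 75.21 ≤ σ'_p = 107 kPa, so the clay remains overconsolidated and only the recompression index applies:
S_c = C_r·H/(1+e₀)·log₁₀(σ'_f/σ'_0) = 0.021×3.1/1.7×log₁₀(75.21/37.076)
    = 0.038294 × 0.30718 = 0.01176 m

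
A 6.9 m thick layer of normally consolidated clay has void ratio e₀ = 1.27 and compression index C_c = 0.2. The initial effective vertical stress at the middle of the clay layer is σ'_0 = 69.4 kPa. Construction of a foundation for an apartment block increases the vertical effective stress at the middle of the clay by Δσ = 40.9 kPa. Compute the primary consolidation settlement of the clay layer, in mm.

S_c ≈ 122 mm

Final effective stress: σ'_f = σ'_0 + Δσ = 69.4 + 40.9 = 110.3 kPa.
Normally consolidated clay, so the full stress increment lies on the virgin compression line:
S_c = C_c·H/(1+e₀)·log₁₀(σ'_f/σ'_0) = 0.2×6.9/(1+1.27)×log₁₀(110.3/69.4)
    = 0.60793 × 0.20122 = 0.1223 m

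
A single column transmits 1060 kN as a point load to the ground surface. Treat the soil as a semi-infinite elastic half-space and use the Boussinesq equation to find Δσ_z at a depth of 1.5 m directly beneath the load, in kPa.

Δσ_z ≈ 225 kPa

Boussinesq vertical stress below a point load on an elastic half-space:
Δσ_z = 3P/(2πz²) · [1 + (r/z)²]^(−5/2)
r/z = 0/1.5 = 0; [1+(r/z)²]^(−5/2) = 1.
Δσ_z = 3×1060/(2π×1.5²) × 1 = 224.94 × 1 = 224.9 kPa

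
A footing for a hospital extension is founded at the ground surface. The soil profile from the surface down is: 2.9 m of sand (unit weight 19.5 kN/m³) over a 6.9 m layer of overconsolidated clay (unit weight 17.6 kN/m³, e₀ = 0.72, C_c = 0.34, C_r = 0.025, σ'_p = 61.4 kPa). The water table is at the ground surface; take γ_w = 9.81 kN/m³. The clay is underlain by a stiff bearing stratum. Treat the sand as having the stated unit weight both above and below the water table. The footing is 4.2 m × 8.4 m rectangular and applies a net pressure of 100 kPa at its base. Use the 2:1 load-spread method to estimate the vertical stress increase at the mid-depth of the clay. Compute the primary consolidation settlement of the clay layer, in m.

Mid-depth of clay below the ground surface: z = 2.9 + 6.9/2 = 6.35 m.
Total vertical stress at mid-clay: σ_v = 19.5×2.9 + 17.6×3.45 = 117.27 kPa.
Pore pressure: u = 9.81×(6.35 − 0) = 62.294 kPa.
Initial effective stress: σ'_0 = σ_v − u = 117.27 − 62.294 = 54.976 kPa.
Stress increase at mid-clay by the 2:1 spreading method:
Δσ = qBL/((B+z)(L+z)) = 100×4.2×8.4/((4.2+6.35)(8.4+6.35)) = 22.672 kPa
Final effective stress: σ'_f = 54.976 + 22.672 = 77.648 kPa.
σ'_f = 77.648 > σ'_p = 61.4 kPa, so the stress path crosses the preconsolidation pressure — recompression up to σ'_p, then virgin compression beyond:
S_c = H/(1+e₀)·[C_r·log₁₀(σ'_p/σ'_0) + C_c·log₁₀(σ'_f/σ'_p)]
    = 6.9/1.72 × [0.025×log₁₀(61.4/54.976) + 0.34×log₁₀(77.648/61.4)]
    = 4.0116 × [0.0011999 + 0.034667] = 0.1439 m

S_c ≈ 0.144 m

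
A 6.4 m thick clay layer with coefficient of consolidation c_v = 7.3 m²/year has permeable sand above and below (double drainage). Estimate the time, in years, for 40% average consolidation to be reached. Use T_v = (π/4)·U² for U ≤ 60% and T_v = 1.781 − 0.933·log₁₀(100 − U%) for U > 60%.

t ≈ 0.176 years

Drainage path length: H_d = H/2 = 3.2 m (double drainage).
U ≤ 60%: T_v = (π/4)·U² = (π/4)×0.4² = 0.12566.
t = T_v·H_d²/c_v = 0.12566×3.2²/7.3 = 0.1763 years.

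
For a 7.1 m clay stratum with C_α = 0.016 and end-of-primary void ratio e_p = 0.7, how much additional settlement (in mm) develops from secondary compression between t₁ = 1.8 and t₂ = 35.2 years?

Secondary compression: S_s = C_α·H/(1+e_p)·log₁₀(t₂/t₁)
S_s = 0.016×7.1/(1+0.7)×log₁₀(35.2/1.8)
    = 0.06682 × 1.291 = 0.08629 m

S_s ≈ 86.3 mm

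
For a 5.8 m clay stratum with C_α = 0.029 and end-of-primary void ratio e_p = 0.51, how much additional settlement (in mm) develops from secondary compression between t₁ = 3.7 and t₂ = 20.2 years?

Secondary compression: S_s = C_α·H/(1+e_p)·log₁₀(t₂/t₁)
S_s = 0.029×5.8/(1+0.51)×log₁₀(20.2/3.7)
    = 0.1114 × 0.7371 = 0.08211 m

S_s ≈ 82.1 mm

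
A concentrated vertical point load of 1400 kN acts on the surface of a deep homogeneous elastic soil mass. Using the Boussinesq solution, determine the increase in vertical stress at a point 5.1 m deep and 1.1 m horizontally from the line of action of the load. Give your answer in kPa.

Boussinesq vertical stress below a point load on an elastic half-space:
Δσ_z = 3P/(2πz²) · [1 + (r/z)²]^(−5/2)
r/z = 1.1/5.1 = 0.21569; [1+(r/z)²]^(−5/2) = 0.89255.
Δσ_z = 3×1400/(2π×5.1²) × 0.89255 = 25.7 × 0.89255 = 22.94 kPa

Δσ_z ≈ 22.9 kPa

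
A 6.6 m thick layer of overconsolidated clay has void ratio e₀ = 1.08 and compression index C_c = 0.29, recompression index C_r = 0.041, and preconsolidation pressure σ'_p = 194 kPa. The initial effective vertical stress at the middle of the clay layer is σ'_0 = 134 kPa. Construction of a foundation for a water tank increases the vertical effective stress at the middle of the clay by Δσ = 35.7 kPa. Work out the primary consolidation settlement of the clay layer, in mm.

S_c ≈ 13.3 mm

Final effective stress: σ'_f = 134 + 35.7 = 169.7 kPa.
σ'_f = 169.7 ≤ σ'_p = 194 kPa, so the clay remains overconsolidated and only the recompression index applies:
S_c = C_r·H/(1+e₀)·log₁₀(σ'_f/σ'_0) = 0.041×6.6/2.08×log₁₀(169.7/134)
    = 0.1301 × 0.10258 = 0.01335 m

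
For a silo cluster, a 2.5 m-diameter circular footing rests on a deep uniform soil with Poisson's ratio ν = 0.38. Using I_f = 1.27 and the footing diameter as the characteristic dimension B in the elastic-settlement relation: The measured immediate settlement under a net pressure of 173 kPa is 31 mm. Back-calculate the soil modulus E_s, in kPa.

E_s ≈ 15200 kPa

S_e = q·B·(1−ν²)/E_s · I_f  ⇒  E_s = q·B·(1−ν²)·I_f / S_e.
E_s = 173 × 2.5 × 0.8556 × 1.27 / 0.031 = 15160 kPa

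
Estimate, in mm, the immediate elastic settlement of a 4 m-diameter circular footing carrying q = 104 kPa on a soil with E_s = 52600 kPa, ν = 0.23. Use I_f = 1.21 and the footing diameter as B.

Immediate (elastic) settlement: S_e = q·B·(1−ν²)/E_s · I_f.
S_e = 104 × 4 × (1 − 0.23²) / 52600 × 1.21
    = 104 × 4 × 0.9471 / 52600 × 1.21
    = 0.009063 m = 9.063 mm

S_e ≈ 9.06 mm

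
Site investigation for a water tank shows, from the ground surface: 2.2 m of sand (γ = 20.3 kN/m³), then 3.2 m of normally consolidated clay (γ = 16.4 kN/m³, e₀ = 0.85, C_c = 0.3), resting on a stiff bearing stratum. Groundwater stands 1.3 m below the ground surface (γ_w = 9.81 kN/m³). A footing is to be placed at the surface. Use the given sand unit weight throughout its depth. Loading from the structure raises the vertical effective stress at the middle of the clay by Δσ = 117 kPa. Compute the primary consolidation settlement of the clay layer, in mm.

S_c ≈ 284 mm

Mid-depth of clay below the ground surface: z = 2.2 + 3.2/2 = 3.8 m.
Total vertical stress at mid-clay: σ_v = 20.3×2.2 + 16.4×1.6 = 70.9 kPa.
Pore pressure: u = 9.81×(3.8 − 1.3) = 24.525 kPa.
Initial effective stress: σ'_0 = σ_v − u = 70.9 − 24.525 = 46.375 kPa.
Final effective stress: σ'_f = σ'_0 + Δσ = 46.375 + 117 = 163.38 kPa.
Normally consolidated clay, so the full stress increment lies on the virgin compression line:
S_c = C_c·H/(1+e₀)·log₁₀(σ'_f/σ'_0) = 0.3×3.2/(1+0.85)×log₁₀(163.38/46.375)
    = 0.51892 × 0.54691 = 0.2838 m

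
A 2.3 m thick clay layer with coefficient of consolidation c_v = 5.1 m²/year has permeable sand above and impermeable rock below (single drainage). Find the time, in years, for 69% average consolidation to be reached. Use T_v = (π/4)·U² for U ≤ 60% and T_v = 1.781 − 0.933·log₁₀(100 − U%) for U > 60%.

t ≈ 0.404 years

Drainage path length: H_d = H = 2.3 m (single drainage).
U > 60%: T_v = 1.781 − 0.933·log₁₀(100 − 69) = 0.38956.
t = T_v·H_d²/c_v = 0.38956×2.3²/5.1 = 0.4041 years.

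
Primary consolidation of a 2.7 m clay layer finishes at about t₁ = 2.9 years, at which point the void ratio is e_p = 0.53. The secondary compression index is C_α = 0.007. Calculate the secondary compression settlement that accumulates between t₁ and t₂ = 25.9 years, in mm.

Secondary compression: S_s = C_α·H/(1+e_p)·log₁₀(t₂/t₁)
S_s = 0.007×2.7/(1+0.53)×log₁₀(25.9/2.9)
    = 0.01235 × 0.9509 = 0.01175 m

S_s ≈ 11.7 mm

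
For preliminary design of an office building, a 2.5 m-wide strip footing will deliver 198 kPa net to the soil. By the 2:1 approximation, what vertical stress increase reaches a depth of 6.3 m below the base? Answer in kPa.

By the 2:1 method the load spreads at 1 horizontal : 2 vertical, so at depth z the loaded area has grown by z in each plan dimension:
Δσ = qB/(B+z) = 198×2.5/(2.5+6.3) = 56.25 kPa

Δσ_z ≈ 56.2 kPa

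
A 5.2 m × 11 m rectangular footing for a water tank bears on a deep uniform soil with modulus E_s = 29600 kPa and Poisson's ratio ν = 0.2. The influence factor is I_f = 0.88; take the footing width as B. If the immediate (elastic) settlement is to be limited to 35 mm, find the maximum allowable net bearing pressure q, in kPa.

S_e = q·B·(1−ν²)/E_s · I_f  ⇒  q = S_e·E_s / (B·(1−ν²)·I_f).
q = 0.035 × 29600 / (5.2 × 0.96 × 0.88) = 235.8 kPa

q ≈ 236 kPa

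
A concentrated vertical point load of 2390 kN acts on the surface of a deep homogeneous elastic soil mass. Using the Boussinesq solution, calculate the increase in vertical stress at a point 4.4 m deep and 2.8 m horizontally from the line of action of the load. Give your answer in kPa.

Boussinesq vertical stress below a point load on an elastic half-space:
Δσ_z = 3P/(2πz²) · [1 + (r/z)²]^(−5/2)
r/z = 2.8/4.4 = 0.63636; [1+(r/z)²]^(−5/2) = 0.42741.
Δσ_z = 3×2390/(2π×4.4²) × 0.42741 = 58.943 × 0.42741 = 25.19 kPa

Δσ_z ≈ 25.2 kPa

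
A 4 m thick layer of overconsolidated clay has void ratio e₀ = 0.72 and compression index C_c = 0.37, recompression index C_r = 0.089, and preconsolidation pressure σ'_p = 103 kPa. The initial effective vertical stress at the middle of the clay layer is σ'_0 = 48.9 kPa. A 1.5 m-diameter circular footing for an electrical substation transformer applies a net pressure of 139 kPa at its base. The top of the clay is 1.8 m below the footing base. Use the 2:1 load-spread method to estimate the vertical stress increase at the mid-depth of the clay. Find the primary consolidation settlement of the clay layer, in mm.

Mid-depth of clay below the footing base: z = 1.8 + 4/2 = 3.8 m.
Stress increase at mid-clay by the 2:1 spreading method:
Δσ ≈ qD²/(D+z)² = 139×1.5²/(1.5+3.8)² = 11.134 kPa
Final effective stress: σ'_f = 48.9 + 11.134 = 60.034 kPa.
σ'_f = 60.034 ≤ σ'_p = 103 kPa, so the clay remains overconsolidated and only the recompression index applies:
S_c = C_r·H/(1+e₀)·log₁₀(σ'_f/σ'_0) = 0.089×4/1.72×log₁₀(60.034/48.9)
    = 0.20698 × 0.089088 = 0.01844 m

S_c ≈ 18.4 mm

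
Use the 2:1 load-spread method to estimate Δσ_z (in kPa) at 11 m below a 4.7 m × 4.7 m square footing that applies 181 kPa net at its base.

Δσ_z ≈ 16.2 kPa

By the 2:1 method the load spreads at 1 horizontal : 2 vertical, so at depth z the loaded area has grown by z in each plan dimension:
Δσ = qBL/((B+z)(L+z)) = 181×4.7×4.7/((4.7+11)(4.7+11)) = 16.221 kPa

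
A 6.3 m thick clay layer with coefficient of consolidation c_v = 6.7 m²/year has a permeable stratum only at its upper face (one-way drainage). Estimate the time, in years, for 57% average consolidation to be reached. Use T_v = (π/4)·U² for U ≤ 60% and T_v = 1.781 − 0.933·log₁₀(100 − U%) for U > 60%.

t ≈ 1.51 years

Drainage path length: H_d = H = 6.3 m (single drainage).
U ≤ 60%: T_v = (π/4)·U² = (π/4)×0.57² = 0.25518.
t = T_v·H_d²/c_v = 0.25518×6.3²/6.7 = 1.512 years.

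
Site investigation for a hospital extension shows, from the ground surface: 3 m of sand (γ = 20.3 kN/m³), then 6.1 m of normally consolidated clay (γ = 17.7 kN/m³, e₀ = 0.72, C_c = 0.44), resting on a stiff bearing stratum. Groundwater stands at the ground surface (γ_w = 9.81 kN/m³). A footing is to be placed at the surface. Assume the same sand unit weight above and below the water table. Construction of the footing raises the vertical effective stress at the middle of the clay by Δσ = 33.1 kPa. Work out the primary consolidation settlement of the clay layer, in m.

Mid-depth of clay below the ground surface: z = 3 + 6.1/2 = 6.05 m.
Total vertical stress at mid-clay: σ_v = 20.3×3 + 17.7×3.05 = 114.88 kPa.
Pore pressure: u = 9.81×(6.05 − 0) = 59.351 kPa.
Initial effective stress: σ'_0 = σ_v − u = 114.88 − 59.351 = 55.529 kPa.
Final effective stress: σ'_f = σ'_0 + Δσ = 55.529 + 33.1 = 88.629 kPa.
Normally consolidated clay, so the full stress increment lies on the virgin compression line:
S_c = C_c·H/(1+e₀)·log₁₀(σ'_f/σ'_0) = 0.44×6.1/(1+0.72)×log₁₀(88.629/55.529)
    = 1.5605 × 0.20306 = 0.3169 m

S_c ≈ 0.317 m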